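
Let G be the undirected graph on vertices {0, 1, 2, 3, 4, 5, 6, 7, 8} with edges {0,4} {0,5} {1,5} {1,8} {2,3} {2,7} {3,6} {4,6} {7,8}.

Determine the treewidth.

2

A width-2 tree decomposition is:
Bags: B1 = {1, 7, 8}  B2 = {1, 2, 7}  B3 = {1, 2, 3}  B4 = {1, 3, 6}  B5 = {1, 4, 6}  B6 = {0, 1, 4}  B7 = {0, 1, 5}
Tree: B1–B2, B2–B3, B3–B4, B4–B5, B5–B6, B6–B7
The largest bag has 3 vertices, giving width 2; this decomposition certifies tw(G) ≤ 2. For the lower bound, G contains the cycle 1–8–7–2–3–6–4–0–5–1, so G is not a forest; only forests have treewidth ≤ 1, hence tw(G) ≥ 2. Combining the bounds, tw(G) = 2.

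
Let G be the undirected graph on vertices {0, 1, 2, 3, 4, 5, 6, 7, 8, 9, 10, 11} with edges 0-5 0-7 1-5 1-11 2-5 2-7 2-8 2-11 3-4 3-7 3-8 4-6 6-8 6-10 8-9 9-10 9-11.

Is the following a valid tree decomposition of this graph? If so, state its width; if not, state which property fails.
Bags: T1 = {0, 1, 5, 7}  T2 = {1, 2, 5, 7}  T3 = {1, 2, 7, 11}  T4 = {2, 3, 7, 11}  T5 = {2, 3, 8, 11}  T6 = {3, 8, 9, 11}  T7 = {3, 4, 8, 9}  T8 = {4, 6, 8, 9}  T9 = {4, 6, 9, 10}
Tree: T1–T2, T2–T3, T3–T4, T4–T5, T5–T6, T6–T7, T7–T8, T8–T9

Checking the three conditions: (i) the bags cover all of {0, 1, 2, 3, 4, 5, 6, 7, 8, 9, 10, 11}; (ii) for each edge, some bag contains both endpoints; (iii) the bags containing any fixed vertex form a subtree. All hold, so the decomposition is valid with width 4 − 1 = 3.

Yes; width 3.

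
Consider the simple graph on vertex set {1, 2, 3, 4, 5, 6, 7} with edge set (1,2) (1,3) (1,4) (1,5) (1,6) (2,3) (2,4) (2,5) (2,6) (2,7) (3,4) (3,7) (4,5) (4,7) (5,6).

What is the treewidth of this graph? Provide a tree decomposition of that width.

Treewidth 3.
One such decomposition:
Bags: B1 = {1, 2, 3, 4}  B2 = {1, 2, 4, 5}  B3 = {1, 2, 5, 6}  B4 = {2, 3, 4, 7}
Tree: B1–B2, B2–B3, B1–B4

Every bag has size at most 4, so the width is 4 − 1 = 3 and tw(G) ≤ 3. On the other hand G contains the 4-clique {1, 2, 3, 4}. A clique must lie in a single bag of any decomposition, so no decomposition can have width below 3. The upper and lower bounds meet at 3, so that is the treewidth.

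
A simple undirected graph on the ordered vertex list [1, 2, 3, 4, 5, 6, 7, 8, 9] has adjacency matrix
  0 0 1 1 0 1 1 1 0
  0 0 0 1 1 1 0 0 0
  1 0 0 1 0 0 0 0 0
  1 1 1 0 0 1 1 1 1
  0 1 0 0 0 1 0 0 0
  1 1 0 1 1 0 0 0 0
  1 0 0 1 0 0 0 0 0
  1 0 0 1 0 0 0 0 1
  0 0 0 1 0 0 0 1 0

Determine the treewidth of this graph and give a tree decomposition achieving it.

Treewidth 2.
One such decomposition:
Bags: B1 = {1, 4, 7}  B2 = {1, 4, 6}  B3 = {1, 4, 8}  B4 = {2, 4, 6}  B5 = {1, 3, 4}  B6 = {2, 5, 6}  B7 = {4, 8, 9}
Tree: B1–B2, B1–B3, B2–B4, B2–B5, B4–B6, B3–B7

Every bag has size at most 3, so the width is 3 − 1 = 2 and tw(G) ≤ 2. Conversely, {1, 4, 8} is a clique of size 3, and the vertices of any clique must share a bag in every tree decomposition; so some bag has ≥ 3 vertices and tw(G) ≥ 2. Therefore the treewidth is 2.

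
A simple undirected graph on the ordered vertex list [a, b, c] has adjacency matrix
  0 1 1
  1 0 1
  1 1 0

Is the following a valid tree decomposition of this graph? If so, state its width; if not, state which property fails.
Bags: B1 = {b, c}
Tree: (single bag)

A tree decomposition must satisfy three properties: every vertex lies in some bag; for every edge, both endpoints lie together in some bag; and for every vertex, the bags containing it form a connected subtree. Here vertex a appears in no bag, so the decomposition is invalid.

No — vertex a appears in no bag.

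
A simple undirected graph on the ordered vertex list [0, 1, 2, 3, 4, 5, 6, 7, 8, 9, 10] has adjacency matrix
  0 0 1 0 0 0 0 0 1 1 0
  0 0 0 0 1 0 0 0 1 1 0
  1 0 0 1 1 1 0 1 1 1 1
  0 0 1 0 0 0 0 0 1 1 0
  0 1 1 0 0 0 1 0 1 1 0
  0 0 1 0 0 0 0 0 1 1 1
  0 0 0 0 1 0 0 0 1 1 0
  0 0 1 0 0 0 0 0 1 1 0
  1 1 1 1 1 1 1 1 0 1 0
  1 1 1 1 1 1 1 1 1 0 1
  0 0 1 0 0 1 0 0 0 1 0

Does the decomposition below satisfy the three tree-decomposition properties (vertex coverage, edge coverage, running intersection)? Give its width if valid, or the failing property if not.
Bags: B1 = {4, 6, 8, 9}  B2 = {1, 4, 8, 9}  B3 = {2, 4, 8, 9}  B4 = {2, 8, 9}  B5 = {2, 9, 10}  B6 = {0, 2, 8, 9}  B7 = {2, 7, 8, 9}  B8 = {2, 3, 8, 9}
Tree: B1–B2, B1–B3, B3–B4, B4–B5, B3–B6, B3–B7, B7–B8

A tree decomposition must satisfy three properties: every vertex lies in some bag; for every edge, both endpoints lie together in some bag; and for every vertex, the bags containing it form a connected subtree. Here vertex 5 appears in no bag, so the decomposition is invalid.

No — vertex 5 appears in no bag.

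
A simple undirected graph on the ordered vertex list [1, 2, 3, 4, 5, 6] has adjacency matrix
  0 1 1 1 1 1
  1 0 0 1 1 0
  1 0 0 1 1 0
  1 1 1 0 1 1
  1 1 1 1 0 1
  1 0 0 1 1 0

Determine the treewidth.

3

A width-3 tree decomposition is:
Bags: B1 = {1, 3, 4, 5}  B2 = {1, 4, 5, 6}  B3 = {1, 2, 4, 5}
Tree: B1–B2, B2–B3
The largest bag has 4 vertices, giving width 3; this decomposition certifies tw(G) ≤ 3. For the lower bound, the 4 vertices {1, 2, 4, 5} are pairwise adjacent, and any tree decomposition puts a clique entirely inside one bag — forcing width ≥ 3. Therefore the treewidth is 3.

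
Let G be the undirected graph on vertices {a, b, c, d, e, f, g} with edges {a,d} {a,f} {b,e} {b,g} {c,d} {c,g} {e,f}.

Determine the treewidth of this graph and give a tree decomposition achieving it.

Treewidth 2.
One such decomposition:
Bags: B1 = {b, c, g}  B2 = {b, c, d}  B3 = {a, b, d}  B4 = {a, b, f}  B5 = {b, e, f}
Tree: B1–B2, B2–B3, B3–B4, B4–B5

Each bag holds 3 vertices, so the decomposition has width 2, which upper-bounds the treewidth. The edges b–g–c–d–a–f–e–b form a cycle, so G is not a tree and its treewidth is at least 2. The upper and lower bounds meet at 2, so that is the treewidth.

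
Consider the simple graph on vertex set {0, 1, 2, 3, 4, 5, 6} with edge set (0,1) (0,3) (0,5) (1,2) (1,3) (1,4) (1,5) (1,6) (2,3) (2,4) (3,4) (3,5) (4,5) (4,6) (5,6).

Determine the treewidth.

3

A width-3 tree decomposition is:
Bags: B1 = {1, 4, 5, 6}  B2 = {1, 3, 4, 5}  B3 = {1, 2, 3, 4}  B4 = {0, 1, 3, 5}
Tree: B1–B2, B2–B3, B2–B4
The largest bag has 4 vertices, giving width 3; this decomposition certifies tw(G) ≤ 3. Conversely, {0, 1, 3, 5} is a clique of size 4, and the vertices of any clique must share a bag in every tree decomposition; so some bag has ≥ 4 vertices and tw(G) ≥ 3. The upper and lower bounds meet at 3, so that is the treewidth.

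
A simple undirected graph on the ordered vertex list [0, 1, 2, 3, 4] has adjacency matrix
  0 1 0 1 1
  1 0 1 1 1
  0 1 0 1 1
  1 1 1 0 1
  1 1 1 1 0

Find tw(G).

A width-3 tree decomposition is:
Bags: B1 = {0, 1, 3, 4}  B2 = {1, 2, 3, 4}
Tree: B1–B2
Each bag holds 4 vertices, so the decomposition has width 3, which upper-bounds the treewidth. Conversely, {0, 1, 3, 4} is a clique of size 4, and the vertices of any clique must share a bag in every tree decomposition; so some bag has ≥ 4 vertices and tw(G) ≥ 3. Therefore the treewidth is 3.

3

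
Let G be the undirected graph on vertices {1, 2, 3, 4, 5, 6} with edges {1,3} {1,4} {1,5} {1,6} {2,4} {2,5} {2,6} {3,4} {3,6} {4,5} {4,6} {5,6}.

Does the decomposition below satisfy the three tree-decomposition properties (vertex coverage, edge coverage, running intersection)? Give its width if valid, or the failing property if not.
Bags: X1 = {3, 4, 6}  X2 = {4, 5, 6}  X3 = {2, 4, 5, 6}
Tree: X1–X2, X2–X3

A tree decomposition must satisfy three properties: every vertex lies in some bag; for every edge, both endpoints lie together in some bag; and for every vertex, the bags containing it form a connected subtree. Here vertex 1 appears in no bag, so the decomposition is invalid.

No — vertex 1 appears in no bag.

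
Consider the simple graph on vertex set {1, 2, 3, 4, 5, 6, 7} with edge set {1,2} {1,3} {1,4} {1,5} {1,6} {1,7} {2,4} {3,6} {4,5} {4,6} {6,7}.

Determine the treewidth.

A width-2 tree decomposition is:
Bags: B1 = {1, 3, 6}  B2 = {1, 4, 6}  B3 = {1, 2, 4}  B4 = {1, 4, 5}  B5 = {1, 6, 7}
Tree: B1–B2, B2–B3, B2–B4, B2–B5
Each bag holds 3 vertices, so the decomposition has width 2, which upper-bounds the treewidth. Conversely, {1, 3, 6} is a clique of size 3, and the vertices of any clique must share a bag in every tree decomposition; so some bag has ≥ 3 vertices and tw(G) ≥ 2. Hence tw(G) = 2 exactly.

2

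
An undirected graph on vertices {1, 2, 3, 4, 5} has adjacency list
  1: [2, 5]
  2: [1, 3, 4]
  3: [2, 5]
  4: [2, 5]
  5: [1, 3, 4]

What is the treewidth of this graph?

A width-2 tree decomposition is:
Bags: B1 = {2, 3, 5}  B2 = {1, 2, 5}  B3 = {2, 4, 5}
Tree: B1–B2, B2–B3
Every bag has size at most 3, so the width is 3 − 1 = 2 and tw(G) ≤ 2. The edges 5–3–2–1–5 form a cycle, so G is not a tree and its treewidth is at least 2. Combining the bounds, tw(G) = 2.

2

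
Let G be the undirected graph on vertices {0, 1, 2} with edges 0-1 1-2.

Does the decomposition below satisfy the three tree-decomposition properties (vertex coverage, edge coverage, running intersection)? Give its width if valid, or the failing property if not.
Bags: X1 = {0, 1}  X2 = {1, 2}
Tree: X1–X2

Yes; width 1.

Vertex coverage: the bags together contain {0, 1, 2}, the full vertex set. Edge coverage: each edge of G has both endpoints in at least one bag. Running intersection: for every vertex, the bags containing it form a connected subtree. All three properties hold, so this is a valid tree decomposition of width max|bag| − 1 = 1, and hence tw(G) ≤ 1.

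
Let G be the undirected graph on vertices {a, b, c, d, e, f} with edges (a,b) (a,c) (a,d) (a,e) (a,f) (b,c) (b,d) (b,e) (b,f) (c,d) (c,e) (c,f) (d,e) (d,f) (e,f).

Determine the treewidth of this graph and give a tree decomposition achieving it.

Treewidth 5.
One such decomposition:
Bags: B1 = {a, b, c, d, e, f}
Tree: (single bag)

With just one bag of size 6, the width is 6 − 1 = 5, so tw(G) ≤ 5. For the lower bound, the 6 vertices {a, b, c, d, e, f} are pairwise adjacent, and any tree decomposition puts a clique entirely inside one bag — forcing width ≥ 5. Therefore the treewidth is 5.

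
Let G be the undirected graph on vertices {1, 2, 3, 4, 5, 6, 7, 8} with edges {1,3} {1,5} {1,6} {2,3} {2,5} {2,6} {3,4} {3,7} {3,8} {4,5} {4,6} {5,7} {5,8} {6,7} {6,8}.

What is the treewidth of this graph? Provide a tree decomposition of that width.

Treewidth 3.
One optimal decomposition is:
Bags: B1 = {1, 3, 5, 6}  B2 = {3, 5, 6, 7}  B3 = {3, 5, 6, 8}  B4 = {3, 4, 5, 6}  B5 = {2, 3, 5, 6}
Tree: B1–B2, B2–B3, B3–B4, B4–B5

The largest bag has 4 vertices, giving width 3; this decomposition certifies tw(G) ≤ 3. For the lower bound: the 4 vertex sets {1,3}, {5,7}, {6}, {8} are disjoint, each induces a connected subgraph, and every pair is joined by at least one edge of G. Contracting each set to a single vertex therefore yields K_{4} as a minor, and since treewidth is minor-monotone, tw(G) ≥ tw(K_{4}) = 3. Therefore the treewidth is 3.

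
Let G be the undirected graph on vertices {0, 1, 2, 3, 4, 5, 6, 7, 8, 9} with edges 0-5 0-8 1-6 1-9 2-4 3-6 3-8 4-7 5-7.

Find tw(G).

A width-1 tree decomposition is:
Bags: B1 = {1, 9}  B2 = {1, 6}  B3 = {3, 6}  B4 = {3, 8}  B5 = {0, 8}  B6 = {0, 5}  B7 = {5, 7}  B8 = {4, 7}  B9 = {2, 4}
Tree: B1–B2, B2–B3, B3–B4, B4–B5, B5–B6, B6–B7, B7–B8, B8–B9
The largest bag has 2 vertices, giving width 1; this decomposition certifies tw(G) ≤ 1. G has an edge, so its treewidth is at least 1. Combining the bounds, tw(G) = 1.

1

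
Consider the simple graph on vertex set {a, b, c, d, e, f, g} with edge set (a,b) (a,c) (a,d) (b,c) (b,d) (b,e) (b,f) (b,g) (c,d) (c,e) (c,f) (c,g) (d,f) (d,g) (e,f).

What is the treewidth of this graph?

3

A width-3 tree decomposition is:
Bags: B1 = {b, c, d, g}  B2 = {a, b, c, d}  B3 = {b, c, d, f}  B4 = {b, c, e, f}
Tree: B1–B2, B2–B3, B3–B4
The largest bag has 4 vertices, giving width 3; this decomposition certifies tw(G) ≤ 3. Conversely, {b, c, d, g} is a clique of size 4, and the vertices of any clique must share a bag in every tree decomposition; so some bag has ≥ 4 vertices and tw(G) ≥ 3. Hence tw(G) = 3 exactly.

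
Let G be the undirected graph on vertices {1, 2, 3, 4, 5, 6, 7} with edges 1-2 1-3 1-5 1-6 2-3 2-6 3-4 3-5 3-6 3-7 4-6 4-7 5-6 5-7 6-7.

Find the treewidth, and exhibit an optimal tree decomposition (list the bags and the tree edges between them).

The largest bag has 4 vertices, giving width 3; this decomposition certifies tw(G) ≤ 3. Conversely, {1, 2, 3, 6} is a clique of size 4, and the vertices of any clique must share a bag in every tree decomposition; so some bag has ≥ 4 vertices and tw(G) ≥ 3. Therefore the treewidth is 3.

Treewidth 3.
Bags: B1 = {3, 5, 6, 7}  B2 = {1, 3, 5, 6}  B3 = {1, 2, 3, 6}  B4 = {3, 4, 6, 7}
Tree: B1–B2, B2–B3, B1–B4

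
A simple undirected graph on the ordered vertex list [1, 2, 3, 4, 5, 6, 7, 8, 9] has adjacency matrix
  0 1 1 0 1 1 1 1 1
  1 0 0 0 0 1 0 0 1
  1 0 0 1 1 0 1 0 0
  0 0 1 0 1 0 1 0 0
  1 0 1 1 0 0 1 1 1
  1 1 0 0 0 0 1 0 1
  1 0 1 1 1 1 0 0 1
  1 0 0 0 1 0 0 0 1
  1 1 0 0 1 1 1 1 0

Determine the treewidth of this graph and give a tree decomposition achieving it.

Treewidth 3.
One optimal decomposition is:
Bags: B1 = {1, 5, 8, 9}  B2 = {1, 5, 7, 9}  B3 = {1, 6, 7, 9}  B4 = {1, 3, 5, 7}  B5 = {1, 2, 6, 9}  B6 = {3, 4, 5, 7}
Tree: B1–B2, B2–B3, B2–B4, B3–B5, B4–B6

Every bag has size at most 4, so the width is 4 − 1 = 3 and tw(G) ≤ 3. On the other hand G contains the 4-clique {1, 2, 6, 9}. A clique must lie in a single bag of any decomposition, so no decomposition can have width below 3. Therefore the treewidth is 3.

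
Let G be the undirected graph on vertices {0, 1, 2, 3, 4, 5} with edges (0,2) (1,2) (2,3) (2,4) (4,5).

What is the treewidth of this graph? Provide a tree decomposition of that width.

Each bag holds 2 vertices, so the decomposition has width 1, which upper-bounds the treewidth. G has an edge, so its treewidth is at least 1. Combining the bounds, tw(G) = 1.

Treewidth 1.
Bags: B1 = {2, 3}  B2 = {1, 2}  B3 = {0, 2}  B4 = {2, 4}  B5 = {4, 5}
Tree: B1–B2, B2–B3, B2–B4, B4–B5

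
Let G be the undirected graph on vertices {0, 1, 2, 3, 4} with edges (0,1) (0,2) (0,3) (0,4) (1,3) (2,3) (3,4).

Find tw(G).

2

A width-2 tree decomposition is:
Bags: B1 = {0, 1, 3}  B2 = {0, 2, 3}  B3 = {0, 3, 4}
Tree: B1–B2, B1–B3
Each bag holds 3 vertices, so the decomposition has width 2, which upper-bounds the treewidth. Conversely, {0, 1, 3} is a clique of size 3, and the vertices of any clique must share a bag in every tree decomposition; so some bag has ≥ 3 vertices and tw(G) ≥ 2. Therefore the treewidth is 2.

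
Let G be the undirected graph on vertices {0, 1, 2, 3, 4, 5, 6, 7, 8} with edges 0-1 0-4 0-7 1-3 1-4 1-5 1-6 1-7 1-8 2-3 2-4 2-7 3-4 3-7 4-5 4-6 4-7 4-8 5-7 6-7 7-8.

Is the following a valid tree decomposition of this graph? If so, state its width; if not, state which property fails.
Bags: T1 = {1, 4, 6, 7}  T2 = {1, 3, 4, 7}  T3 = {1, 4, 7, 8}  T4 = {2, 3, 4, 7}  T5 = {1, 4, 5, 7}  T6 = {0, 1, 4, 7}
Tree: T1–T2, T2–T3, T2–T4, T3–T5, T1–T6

Yes; width 3.

Vertex coverage: the bags together contain {0, 1, 2, 3, 4, 5, 6, 7, 8}, the full vertex set. Edge coverage: each edge of G has both endpoints in at least one bag. Running intersection: for every vertex, the bags containing it form a connected subtree. All three properties hold, so this is a valid tree decomposition of width max|bag| − 1 = 3, and hence tw(G) ≤ 3.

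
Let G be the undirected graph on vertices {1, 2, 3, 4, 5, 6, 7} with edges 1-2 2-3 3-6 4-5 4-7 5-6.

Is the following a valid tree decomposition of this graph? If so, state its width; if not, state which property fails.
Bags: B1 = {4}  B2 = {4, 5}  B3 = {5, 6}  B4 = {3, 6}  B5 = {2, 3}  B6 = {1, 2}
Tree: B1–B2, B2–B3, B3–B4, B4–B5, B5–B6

No — vertex 7 appears in no bag.

A tree decomposition must satisfy three properties: every vertex lies in some bag; for every edge, both endpoints lie together in some bag; and for every vertex, the bags containing it form a connected subtree. Here vertex 7 appears in no bag, so the decomposition is invalid.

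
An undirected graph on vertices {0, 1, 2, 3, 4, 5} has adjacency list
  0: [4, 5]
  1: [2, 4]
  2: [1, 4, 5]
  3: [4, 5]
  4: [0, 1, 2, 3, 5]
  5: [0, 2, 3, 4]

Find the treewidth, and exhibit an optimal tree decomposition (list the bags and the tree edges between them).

Treewidth 2.
One such decomposition:
Bags: B1 = {3, 4, 5}  B2 = {2, 4, 5}  B3 = {1, 2, 4}  B4 = {0, 4, 5}
Tree: B1–B2, B2–B3, B2–B4

The largest bag has 3 vertices, giving width 2; this decomposition certifies tw(G) ≤ 2. On the other hand G contains the 3-clique {1, 2, 4}. A clique must lie in a single bag of any decomposition, so no decomposition can have width below 2. Hence tw(G) = 2 exactly.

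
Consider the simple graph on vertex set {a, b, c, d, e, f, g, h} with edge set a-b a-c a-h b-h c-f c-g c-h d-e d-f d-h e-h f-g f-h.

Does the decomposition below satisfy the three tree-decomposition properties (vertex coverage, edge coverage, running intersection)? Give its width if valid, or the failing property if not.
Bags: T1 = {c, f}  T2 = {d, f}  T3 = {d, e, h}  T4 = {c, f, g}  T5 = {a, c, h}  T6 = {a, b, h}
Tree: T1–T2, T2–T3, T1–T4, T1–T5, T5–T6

No — edge (h,f) lies in no bag.

A tree decomposition must satisfy three properties: every vertex lies in some bag; for every edge, both endpoints lie together in some bag; and for every vertex, the bags containing it form a connected subtree. Here edge (h,f) lies in no bag, so the decomposition is invalid.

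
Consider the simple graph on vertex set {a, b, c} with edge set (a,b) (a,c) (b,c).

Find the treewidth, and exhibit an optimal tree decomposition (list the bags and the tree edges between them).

A single bag containing all 3 vertices is trivially a valid decomposition of width 2. On the other hand G contains the 3-clique {a, b, c}. A clique must lie in a single bag of any decomposition, so no decomposition can have width below 2. Hence tw(G) = 2 exactly.

Treewidth 2.
One such decomposition:
Bags: B1 = {a, b, c}
Tree: (single bag)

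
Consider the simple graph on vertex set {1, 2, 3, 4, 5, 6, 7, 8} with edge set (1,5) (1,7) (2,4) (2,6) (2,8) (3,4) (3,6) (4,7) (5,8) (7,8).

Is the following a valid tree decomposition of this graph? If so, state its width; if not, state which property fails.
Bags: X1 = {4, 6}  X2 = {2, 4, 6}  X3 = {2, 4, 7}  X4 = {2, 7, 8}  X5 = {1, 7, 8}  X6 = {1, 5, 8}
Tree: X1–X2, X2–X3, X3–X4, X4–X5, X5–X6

A tree decomposition must satisfy three properties: every vertex lies in some bag; for every edge, both endpoints lie together in some bag; and for every vertex, the bags containing it form a connected subtree. Here vertex 3 appears in no bag, so the decomposition is invalid.

No — vertex 3 appears in no bag.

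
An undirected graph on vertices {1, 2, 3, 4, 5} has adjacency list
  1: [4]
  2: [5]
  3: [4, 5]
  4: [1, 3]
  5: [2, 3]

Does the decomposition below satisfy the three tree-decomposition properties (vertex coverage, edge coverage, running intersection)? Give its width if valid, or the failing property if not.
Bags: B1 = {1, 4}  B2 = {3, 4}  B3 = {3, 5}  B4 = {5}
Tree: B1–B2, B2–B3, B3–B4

A tree decomposition must satisfy three properties: every vertex lies in some bag; for every edge, both endpoints lie together in some bag; and for every vertex, the bags containing it form a connected subtree. Here vertex 2 appears in no bag, so the decomposition is invalid.

No — vertex 2 appears in no bag.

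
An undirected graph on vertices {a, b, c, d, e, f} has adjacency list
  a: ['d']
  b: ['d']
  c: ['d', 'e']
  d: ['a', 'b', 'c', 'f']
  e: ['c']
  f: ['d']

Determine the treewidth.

1

A width-1 tree decomposition is:
Bags: B1 = {d, f}  B2 = {c, d}  B3 = {a, d}  B4 = {c, e}  B5 = {b, d}
Tree: B1–B2, B2–B3, B2–B4, B1–B5
Every bag has size at most 2, so the width is 2 − 1 = 1 and tw(G) ≤ 1. G has an edge, so its treewidth is at least 1. The upper and lower bounds meet at 1, so that is the treewidth.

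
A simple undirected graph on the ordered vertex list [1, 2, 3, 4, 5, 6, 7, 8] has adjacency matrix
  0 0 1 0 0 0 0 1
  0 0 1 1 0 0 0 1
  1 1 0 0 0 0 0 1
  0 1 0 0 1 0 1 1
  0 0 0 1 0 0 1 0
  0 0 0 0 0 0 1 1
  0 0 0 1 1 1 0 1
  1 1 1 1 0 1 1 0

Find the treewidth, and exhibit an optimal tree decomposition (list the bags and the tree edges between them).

Every bag has size at most 3, so the width is 3 − 1 = 2 and tw(G) ≤ 2. On the other hand G contains the 3-clique {1, 3, 8}. A clique must lie in a single bag of any decomposition, so no decomposition can have width below 2. The upper and lower bounds meet at 2, so that is the treewidth.

Treewidth 2.
One optimal decomposition is:
Bags: B1 = {2, 4, 8}  B2 = {2, 3, 8}  B3 = {1, 3, 8}  B4 = {4, 7, 8}  B5 = {4, 5, 7}  B6 = {6, 7, 8}
Tree: B1–B2, B2–B3, B1–B4, B4–B5, B4–B6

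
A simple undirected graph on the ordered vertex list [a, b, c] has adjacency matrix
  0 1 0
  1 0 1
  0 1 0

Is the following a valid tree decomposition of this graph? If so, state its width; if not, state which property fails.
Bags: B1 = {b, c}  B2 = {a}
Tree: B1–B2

No — edge (b,a) lies in no bag.

A tree decomposition must satisfy three properties: every vertex lies in some bag; for every edge, both endpoints lie together in some bag; and for every vertex, the bags containing it form a connected subtree. Here edge (b,a) lies in no bag, so the decomposition is invalid.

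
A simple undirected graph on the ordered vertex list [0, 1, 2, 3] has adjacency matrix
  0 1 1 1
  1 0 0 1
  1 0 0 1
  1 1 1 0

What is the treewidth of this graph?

2

A width-2 tree decomposition is:
Bags: B1 = {0, 1, 3}  B2 = {0, 2, 3}
Tree: B1–B2
The largest bag has 3 vertices, giving width 2; this decomposition certifies tw(G) ≤ 2. On the other hand G contains the 3-clique {0, 1, 3}. A clique must lie in a single bag of any decomposition, so no decomposition can have width below 2. Hence tw(G) = 2 exactly.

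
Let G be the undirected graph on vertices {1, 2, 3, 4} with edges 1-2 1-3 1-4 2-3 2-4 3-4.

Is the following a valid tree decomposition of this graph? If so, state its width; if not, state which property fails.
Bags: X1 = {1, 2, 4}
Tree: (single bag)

A tree decomposition must satisfy three properties: every vertex lies in some bag; for every edge, both endpoints lie together in some bag; and for every vertex, the bags containing it form a connected subtree. Here vertex 3 appears in no bag, so the decomposition is invalid.

No — vertex 3 appears in no bag.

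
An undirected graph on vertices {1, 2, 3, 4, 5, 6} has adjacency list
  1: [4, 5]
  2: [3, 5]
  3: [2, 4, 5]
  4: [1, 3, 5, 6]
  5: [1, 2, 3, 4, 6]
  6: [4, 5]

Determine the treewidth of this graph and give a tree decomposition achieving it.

Treewidth 2.
One optimal decomposition is:
Bags: B1 = {3, 4, 5}  B2 = {2, 3, 5}  B3 = {1, 4, 5}  B4 = {4, 5, 6}
Tree: B1–B2, B1–B3, B3–B4

Each bag holds 3 vertices, so the decomposition has width 2, which upper-bounds the treewidth. Conversely, {2, 3, 5} is a clique of size 3, and the vertices of any clique must share a bag in every tree decomposition; so some bag has ≥ 3 vertices and tw(G) ≥ 2. Hence tw(G) = 2 exactly.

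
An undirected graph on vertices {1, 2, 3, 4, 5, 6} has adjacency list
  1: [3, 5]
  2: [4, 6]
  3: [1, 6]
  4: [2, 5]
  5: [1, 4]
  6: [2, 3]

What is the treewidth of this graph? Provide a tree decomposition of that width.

Every bag has size at most 3, so the width is 3 − 1 = 2 and tw(G) ≤ 2. Since 5–1–3–6–2–4–5 is a cycle in G, G is not acyclic. Forests are exactly the graphs of treewidth ≤ 1, so tw(G) ≥ 2. The upper and lower bounds meet at 2, so that is the treewidth.

Treewidth 2.
One optimal decomposition is:
Bags: B1 = {1, 3, 5}  B2 = {3, 5, 6}  B3 = {2, 5, 6}  B4 = {2, 4, 5}
Tree: B1–B2, B2–B3, B3–B4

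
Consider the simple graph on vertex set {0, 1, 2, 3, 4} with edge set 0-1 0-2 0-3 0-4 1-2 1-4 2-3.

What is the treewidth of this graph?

2

A width-2 tree decomposition is:
Bags: B1 = {0, 1, 4}  B2 = {0, 1, 2}  B3 = {0, 2, 3}
Tree: B1–B2, B2–B3
Every bag has size at most 3, so the width is 3 − 1 = 2 and tw(G) ≤ 2. Conversely, {0, 1, 2} is a clique of size 3, and the vertices of any clique must share a bag in every tree decomposition; so some bag has ≥ 3 vertices and tw(G) ≥ 2. Combining the bounds, tw(G) = 2.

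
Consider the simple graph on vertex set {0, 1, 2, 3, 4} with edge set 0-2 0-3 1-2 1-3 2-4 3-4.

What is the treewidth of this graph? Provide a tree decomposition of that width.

Treewidth 2.
One optimal decomposition is:
Bags: B1 = {0, 2, 3}  B2 = {2, 3, 4}  B3 = {1, 2, 3}
Tree: B1–B2, B2–B3

Every bag has size at most 3, so the width is 3 − 1 = 2 and tw(G) ≤ 2. Since 0–2–4–3–0 is a cycle in G, G is not acyclic. Forests are exactly the graphs of treewidth ≤ 1, so tw(G) ≥ 2. Combining the bounds, tw(G) = 2.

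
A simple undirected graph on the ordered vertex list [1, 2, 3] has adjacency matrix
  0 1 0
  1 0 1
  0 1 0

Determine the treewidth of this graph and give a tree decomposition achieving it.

Every bag has size at most 2, so the width is 2 − 1 = 1 and tw(G) ≤ 1. Since G has at least one edge (e.g. 2–3), it is not an edgeless graph, so tw(G) ≥ 1. Hence tw(G) = 1 exactly.

Treewidth 1.
One optimal decomposition is:
Bags: B1 = {2, 3}  B2 = {1, 2}
Tree: B1–B2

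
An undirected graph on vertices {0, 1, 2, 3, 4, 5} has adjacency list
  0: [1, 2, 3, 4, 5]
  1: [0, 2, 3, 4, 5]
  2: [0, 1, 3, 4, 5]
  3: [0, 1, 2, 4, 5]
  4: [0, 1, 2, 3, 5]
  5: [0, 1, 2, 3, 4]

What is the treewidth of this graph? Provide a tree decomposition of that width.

Treewidth 5.
One optimal decomposition is:
Bags: B1 = {0, 1, 2, 3, 4, 5}
Tree: (single bag)

A single bag containing all 6 vertices is trivially a valid decomposition of width 5. For the lower bound, the 6 vertices {0, 1, 2, 3, 4, 5} are pairwise adjacent, and any tree decomposition puts a clique entirely inside one bag — forcing width ≥ 5. Therefore the treewidth is 5.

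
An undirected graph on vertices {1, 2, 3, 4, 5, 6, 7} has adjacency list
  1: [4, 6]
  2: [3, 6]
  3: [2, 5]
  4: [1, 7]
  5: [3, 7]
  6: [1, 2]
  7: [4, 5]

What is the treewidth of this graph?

A width-2 tree decomposition is:
Bags: B1 = {2, 3, 6}  B2 = {1, 3, 6}  B3 = {1, 3, 4}  B4 = {3, 4, 7}  B5 = {3, 5, 7}
Tree: B1–B2, B2–B3, B3–B4, B4–B5
Each bag holds 3 vertices, so the decomposition has width 2, which upper-bounds the treewidth. For the lower bound, G contains the cycle 3–2–6–1–4–7–5–3, so G is not a forest; only forests have treewidth ≤ 1, hence tw(G) ≥ 2. The upper and lower bounds meet at 2, so that is the treewidth.

2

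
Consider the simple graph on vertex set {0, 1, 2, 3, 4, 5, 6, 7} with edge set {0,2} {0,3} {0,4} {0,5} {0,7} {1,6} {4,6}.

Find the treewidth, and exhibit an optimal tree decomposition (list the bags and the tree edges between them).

Each bag holds 2 vertices, so the decomposition has width 1, which upper-bounds the treewidth. G has an edge, so its treewidth is at least 1. The upper and lower bounds meet at 1, so that is the treewidth.

Treewidth 1.
Bags: B1 = {4, 6}  B2 = {0, 4}  B3 = {0, 2}  B4 = {1, 6}  B5 = {0, 5}  B6 = {0, 3}  B7 = {0, 7}
Tree: B1–B2, B2–B3, B1–B4, B2–B5, B2–B6, B6–B7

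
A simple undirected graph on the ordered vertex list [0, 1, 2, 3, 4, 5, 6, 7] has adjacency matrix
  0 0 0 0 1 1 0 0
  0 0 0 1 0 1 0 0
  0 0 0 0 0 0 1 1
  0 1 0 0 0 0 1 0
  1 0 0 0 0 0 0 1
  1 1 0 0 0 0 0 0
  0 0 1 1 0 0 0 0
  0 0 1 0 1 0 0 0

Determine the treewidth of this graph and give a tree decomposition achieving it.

Each bag holds 3 vertices, so the decomposition has width 2, which upper-bounds the treewidth. The edges 5–0–4–7–2–6–3–1–5 form a cycle, so G is not a tree and its treewidth is at least 2. Therefore the treewidth is 2.

Treewidth 2.
One such decomposition:
Bags: B1 = {0, 4, 5}  B2 = {4, 5, 7}  B3 = {2, 5, 7}  B4 = {2, 5, 6}  B5 = {3, 5, 6}  B6 = {1, 3, 5}
Tree: B1–B2, B2–B3, B3–B4, B4–B5, B5–B6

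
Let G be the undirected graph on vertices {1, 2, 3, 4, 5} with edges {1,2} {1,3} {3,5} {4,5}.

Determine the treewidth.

1

A width-1 tree decomposition is:
Bags: B1 = {1, 2}  B2 = {1, 3}  B3 = {3, 5}  B4 = {4, 5}
Tree: B1–B2, B2–B3, B3–B4
Every bag has size at most 2, so the width is 2 − 1 = 1 and tw(G) ≤ 1. Since G has at least one edge (e.g. 2–1), it is not an edgeless graph, so tw(G) ≥ 1. Therefore the treewidth is 1.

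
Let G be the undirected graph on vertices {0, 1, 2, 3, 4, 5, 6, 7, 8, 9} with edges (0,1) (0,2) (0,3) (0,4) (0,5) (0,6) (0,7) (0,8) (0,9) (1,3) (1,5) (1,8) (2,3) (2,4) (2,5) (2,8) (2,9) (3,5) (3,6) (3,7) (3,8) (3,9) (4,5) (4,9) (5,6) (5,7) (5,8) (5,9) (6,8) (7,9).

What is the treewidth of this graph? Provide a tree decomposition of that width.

Every bag has size at most 5, so the width is 5 − 1 = 4 and tw(G) ≤ 4. On the other hand G contains the 5-clique {0, 1, 3, 5, 8}. A clique must lie in a single bag of any decomposition, so no decomposition can have width below 4. Combining the bounds, tw(G) = 4.

Treewidth 4.
One optimal decomposition is:
Bags: B1 = {0, 2, 3, 5, 8}  B2 = {0, 3, 5, 6, 8}  B3 = {0, 1, 3, 5, 8}  B4 = {0, 2, 3, 5, 9}  B5 = {0, 2, 4, 5, 9}  B6 = {0, 3, 5, 7, 9}
Tree: B1–B2, B1–B3, B1–B4, B4–B5, B4–B6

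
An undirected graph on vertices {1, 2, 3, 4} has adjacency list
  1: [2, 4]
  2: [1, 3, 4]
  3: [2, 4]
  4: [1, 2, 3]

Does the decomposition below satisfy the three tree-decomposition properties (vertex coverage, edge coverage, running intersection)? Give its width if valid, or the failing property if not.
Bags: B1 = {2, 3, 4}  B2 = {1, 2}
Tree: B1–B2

A tree decomposition must satisfy three properties: every vertex lies in some bag; for every edge, both endpoints lie together in some bag; and for every vertex, the bags containing it form a connected subtree. Here edge (4,1) lies in no bag, so the decomposition is invalid.

No — edge (4,1) lies in no bag.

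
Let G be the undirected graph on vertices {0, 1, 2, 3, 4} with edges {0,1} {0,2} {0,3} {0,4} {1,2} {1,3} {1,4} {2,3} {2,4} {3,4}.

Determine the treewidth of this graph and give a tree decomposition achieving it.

Treewidth 4.
One such decomposition:
Bags: B1 = {0, 1, 2, 3, 4}
Tree: (single bag)

With just one bag of size 5, the width is 5 − 1 = 4, so tw(G) ≤ 4. For the lower bound, the 5 vertices {0, 1, 2, 3, 4} are pairwise adjacent, and any tree decomposition puts a clique entirely inside one bag — forcing width ≥ 4. Hence tw(G) = 4 exactly.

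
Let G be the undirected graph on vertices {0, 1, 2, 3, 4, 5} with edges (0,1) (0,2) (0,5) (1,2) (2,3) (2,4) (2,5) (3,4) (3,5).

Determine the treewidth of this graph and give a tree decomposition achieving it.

Treewidth 2.
Bags: B1 = {2, 3, 4}  B2 = {2, 3, 5}  B3 = {0, 2, 5}  B4 = {0, 1, 2}
Tree: B1–B2, B2–B3, B3–B4

Each bag holds 3 vertices, so the decomposition has width 2, which upper-bounds the treewidth. On the other hand G contains the 3-clique {0, 1, 2}. A clique must lie in a single bag of any decomposition, so no decomposition can have width below 2. Combining the bounds, tw(G) = 2.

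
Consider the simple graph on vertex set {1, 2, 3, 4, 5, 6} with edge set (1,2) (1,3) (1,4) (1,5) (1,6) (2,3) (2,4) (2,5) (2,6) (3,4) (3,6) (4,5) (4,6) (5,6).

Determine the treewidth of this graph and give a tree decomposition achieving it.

Each bag holds 5 vertices, so the decomposition has width 4, which upper-bounds the treewidth. Conversely, {1, 2, 3, 4, 6} is a clique of size 5, and the vertices of any clique must share a bag in every tree decomposition; so some bag has ≥ 5 vertices and tw(G) ≥ 4. The upper and lower bounds meet at 4, so that is the treewidth.

Treewidth 4.
One optimal decomposition is:
Bags: B1 = {1, 2, 3, 4, 6}  B2 = {1, 2, 4, 5, 6}
Tree: B1–B2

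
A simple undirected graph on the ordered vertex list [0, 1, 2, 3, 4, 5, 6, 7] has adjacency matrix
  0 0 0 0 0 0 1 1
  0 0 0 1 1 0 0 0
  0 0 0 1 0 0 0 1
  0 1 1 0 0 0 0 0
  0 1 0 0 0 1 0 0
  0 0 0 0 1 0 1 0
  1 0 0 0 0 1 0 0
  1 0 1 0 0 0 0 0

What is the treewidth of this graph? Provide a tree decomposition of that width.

Each bag holds 3 vertices, so the decomposition has width 2, which upper-bounds the treewidth. Since 5–6–0–7–2–3–1–4–5 is a cycle in G, G is not acyclic. Forests are exactly the graphs of treewidth ≤ 1, so tw(G) ≥ 2. Hence tw(G) = 2 exactly.

Treewidth 2.
One optimal decomposition is:
Bags: B1 = {0, 5, 6}  B2 = {0, 5, 7}  B3 = {2, 5, 7}  B4 = {2, 3, 5}  B5 = {1, 3, 5}  B6 = {1, 4, 5}
Tree: B1–B2, B2–B3, B3–B4, B4–B5, B5–B6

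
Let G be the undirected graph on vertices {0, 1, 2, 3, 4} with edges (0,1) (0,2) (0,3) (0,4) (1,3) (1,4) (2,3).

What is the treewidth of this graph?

2

A width-2 tree decomposition is:
Bags: B1 = {0, 2, 3}  B2 = {0, 1, 3}  B3 = {0, 1, 4}
Tree: B1–B2, B2–B3
The largest bag has 3 vertices, giving width 2; this decomposition certifies tw(G) ≤ 2. For the lower bound, the 3 vertices {0, 1, 3} are pairwise adjacent, and any tree decomposition puts a clique entirely inside one bag — forcing width ≥ 2. Therefore the treewidth is 2.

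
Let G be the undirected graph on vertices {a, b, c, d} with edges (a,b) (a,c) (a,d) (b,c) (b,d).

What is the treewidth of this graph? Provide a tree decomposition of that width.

Each bag holds 3 vertices, so the decomposition has width 2, which upper-bounds the treewidth. For the lower bound, the 3 vertices {a, b, d} are pairwise adjacent, and any tree decomposition puts a clique entirely inside one bag — forcing width ≥ 2. The upper and lower bounds meet at 2, so that is the treewidth.

Treewidth 2.
Bags: B1 = {a, b, d}  B2 = {a, b, c}
Tree: B1–B2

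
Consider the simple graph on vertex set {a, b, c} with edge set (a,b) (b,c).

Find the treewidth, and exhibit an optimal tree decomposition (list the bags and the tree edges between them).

Each bag holds 2 vertices, so the decomposition has width 1, which upper-bounds the treewidth. Any graph with an edge has treewidth ≥ 1, and G has the edge c–b. The upper and lower bounds meet at 1, so that is the treewidth.

Treewidth 1.
Bags: B1 = {b, c}  B2 = {a, b}
Tree: B1–B2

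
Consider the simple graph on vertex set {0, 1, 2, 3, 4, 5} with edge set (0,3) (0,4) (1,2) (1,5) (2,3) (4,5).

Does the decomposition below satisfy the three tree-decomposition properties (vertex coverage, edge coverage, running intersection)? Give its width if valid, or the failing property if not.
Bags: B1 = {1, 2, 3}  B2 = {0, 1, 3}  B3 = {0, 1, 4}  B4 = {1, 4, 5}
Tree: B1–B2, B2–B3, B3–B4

Checking the three conditions: (i) the bags cover all of {0, 1, 2, 3, 4, 5}; (ii) for each edge, some bag contains both endpoints; (iii) the bags containing any fixed vertex form a subtree. All hold, so the decomposition is valid with width 3 − 1 = 2.

Yes; width 2.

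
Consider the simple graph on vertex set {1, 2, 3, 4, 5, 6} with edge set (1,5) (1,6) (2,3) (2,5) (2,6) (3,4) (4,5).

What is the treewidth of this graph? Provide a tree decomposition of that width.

Each bag holds 3 vertices, so the decomposition has width 2, which upper-bounds the treewidth. For the lower bound, G contains the cycle 4–3–2–5–4, so G is not a forest; only forests have treewidth ≤ 1, hence tw(G) ≥ 2. Hence tw(G) = 2 exactly.

Treewidth 2.
One optimal decomposition is:
Bags: B1 = {3, 4, 5}  B2 = {2, 3, 5}  B3 = {1, 2, 5}  B4 = {1, 2, 6}
Tree: B1–B2, B2–B3, B3–B4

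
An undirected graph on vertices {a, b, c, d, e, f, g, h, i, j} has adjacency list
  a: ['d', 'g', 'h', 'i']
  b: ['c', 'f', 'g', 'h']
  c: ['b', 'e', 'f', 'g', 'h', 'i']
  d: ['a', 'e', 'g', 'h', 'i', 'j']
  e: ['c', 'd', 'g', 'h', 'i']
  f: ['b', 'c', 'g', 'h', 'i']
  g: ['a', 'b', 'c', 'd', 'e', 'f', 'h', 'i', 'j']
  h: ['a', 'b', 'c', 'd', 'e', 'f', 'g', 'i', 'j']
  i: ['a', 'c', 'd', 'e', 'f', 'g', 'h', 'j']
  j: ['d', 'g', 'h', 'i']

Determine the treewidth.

A width-4 tree decomposition is:
Bags: B1 = {d, e, g, h, i}  B2 = {a, d, g, h, i}  B3 = {d, g, h, i, j}  B4 = {c, e, g, h, i}  B5 = {c, f, g, h, i}  B6 = {b, c, f, g, h}
Tree: B1–B2, B2–B3, B1–B4, B4–B5, B5–B6
Each bag holds 5 vertices, so the decomposition has width 4, which upper-bounds the treewidth. Conversely, {b, c, f, g, h} is a clique of size 5, and the vertices of any clique must share a bag in every tree decomposition; so some bag has ≥ 5 vertices and tw(G) ≥ 4. The upper and lower bounds meet at 4, so that is the treewidth.

4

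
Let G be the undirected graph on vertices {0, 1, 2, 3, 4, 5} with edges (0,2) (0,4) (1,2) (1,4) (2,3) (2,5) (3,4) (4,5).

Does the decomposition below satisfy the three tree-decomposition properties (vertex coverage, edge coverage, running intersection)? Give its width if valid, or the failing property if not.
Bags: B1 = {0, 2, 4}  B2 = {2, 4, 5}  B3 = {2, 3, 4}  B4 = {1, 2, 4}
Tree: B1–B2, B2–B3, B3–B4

Yes; width 2.

Checking the three conditions: (i) the bags cover all of {0, 1, 2, 3, 4, 5}; (ii) for each edge, some bag contains both endpoints; (iii) the bags containing any fixed vertex form a subtree. All hold, so the decomposition is valid with width 3 − 1 = 2.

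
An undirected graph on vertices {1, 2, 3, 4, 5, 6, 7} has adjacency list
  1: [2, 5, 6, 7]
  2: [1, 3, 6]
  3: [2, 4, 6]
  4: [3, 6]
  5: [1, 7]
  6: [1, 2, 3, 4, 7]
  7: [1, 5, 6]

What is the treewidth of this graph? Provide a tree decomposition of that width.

The largest bag has 3 vertices, giving width 2; this decomposition certifies tw(G) ≤ 2. On the other hand G contains the 3-clique {1, 5, 7}. A clique must lie in a single bag of any decomposition, so no decomposition can have width below 2. Therefore the treewidth is 2.

Treewidth 2.
One optimal decomposition is:
Bags: B1 = {1, 5, 7}  B2 = {1, 6, 7}  B3 = {1, 2, 6}  B4 = {2, 3, 6}  B5 = {3, 4, 6}
Tree: B1–B2, B2–B3, B3–B4, B4–B5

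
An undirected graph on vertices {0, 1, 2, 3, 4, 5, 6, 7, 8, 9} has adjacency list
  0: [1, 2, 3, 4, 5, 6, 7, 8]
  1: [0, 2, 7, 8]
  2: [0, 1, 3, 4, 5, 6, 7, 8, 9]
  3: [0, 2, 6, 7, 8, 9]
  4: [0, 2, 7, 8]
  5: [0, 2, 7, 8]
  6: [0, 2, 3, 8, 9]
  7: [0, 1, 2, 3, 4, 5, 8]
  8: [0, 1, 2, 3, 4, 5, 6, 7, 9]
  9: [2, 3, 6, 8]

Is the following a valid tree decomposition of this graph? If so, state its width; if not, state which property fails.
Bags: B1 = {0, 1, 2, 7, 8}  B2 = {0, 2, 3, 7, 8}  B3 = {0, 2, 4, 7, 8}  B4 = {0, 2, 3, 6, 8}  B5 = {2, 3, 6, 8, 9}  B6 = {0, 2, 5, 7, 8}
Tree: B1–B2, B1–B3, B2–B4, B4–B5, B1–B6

Yes; width 4.

Every vertex of G appears in some bag (union = {0, 1, 2, 3, 4, 5, 6, 7, 8, 9}); every edge is covered by a bag; and for each vertex v the set of bags containing v is connected in the bag tree. The decomposition is therefore valid. The largest bag has 5 vertices, so the width is 4.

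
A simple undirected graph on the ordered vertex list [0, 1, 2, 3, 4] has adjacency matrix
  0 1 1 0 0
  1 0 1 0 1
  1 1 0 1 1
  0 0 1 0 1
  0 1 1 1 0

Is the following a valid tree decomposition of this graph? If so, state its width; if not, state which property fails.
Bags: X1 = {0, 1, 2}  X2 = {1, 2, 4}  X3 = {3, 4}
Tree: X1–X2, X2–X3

No — edge (2,3) lies in no bag.

A tree decomposition must satisfy three properties: every vertex lies in some bag; for every edge, both endpoints lie together in some bag; and for every vertex, the bags containing it form a connected subtree. Here edge (2,3) lies in no bag, so the decomposition is invalid.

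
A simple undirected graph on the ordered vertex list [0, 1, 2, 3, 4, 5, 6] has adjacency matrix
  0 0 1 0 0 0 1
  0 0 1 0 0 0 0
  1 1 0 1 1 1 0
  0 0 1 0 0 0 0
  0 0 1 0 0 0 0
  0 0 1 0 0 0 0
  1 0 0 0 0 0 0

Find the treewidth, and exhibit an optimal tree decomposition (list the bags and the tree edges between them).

Each bag holds 2 vertices, so the decomposition has width 1, which upper-bounds the treewidth. G has an edge, so its treewidth is at least 1. Hence tw(G) = 1 exactly.

Treewidth 1.
One such decomposition:
Bags: B1 = {0, 2}  B2 = {2, 3}  B3 = {2, 4}  B4 = {0, 6}  B5 = {2, 5}  B6 = {1, 2}
Tree: B1–B2, B1–B3, B1–B4, B1–B5, B5–B6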